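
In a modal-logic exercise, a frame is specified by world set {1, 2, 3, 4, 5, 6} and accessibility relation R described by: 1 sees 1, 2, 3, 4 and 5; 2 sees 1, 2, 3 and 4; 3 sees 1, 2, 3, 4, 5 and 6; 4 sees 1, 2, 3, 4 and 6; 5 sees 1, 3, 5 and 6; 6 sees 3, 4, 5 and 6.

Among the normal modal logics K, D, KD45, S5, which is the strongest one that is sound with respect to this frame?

D

Serial (axiom D): yes — every world has a successor (e.g. 1 R 1).
Euclidean (axiom 5): no — 1 R 2 and 1 R 5, but not 2 R 5.
Transitive (axiom 4): no — 1 R 3 and 3 R 6, but not 1 R 6.
Reflexive (axiom T): yes — every world is R-related to itself.
So F validates K, D; KD45 would additionally require R to be Euclidean and transitive. The strongest is D.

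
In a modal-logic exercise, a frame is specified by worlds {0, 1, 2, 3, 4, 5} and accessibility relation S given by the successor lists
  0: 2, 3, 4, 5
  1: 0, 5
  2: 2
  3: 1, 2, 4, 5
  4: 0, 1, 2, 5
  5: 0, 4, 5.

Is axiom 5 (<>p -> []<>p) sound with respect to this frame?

No

Axiom 5 corresponds to the accessibility relation being Euclidean.
Euclidean: no — 0 S 2 and 0 S 3, but not 2 S 3.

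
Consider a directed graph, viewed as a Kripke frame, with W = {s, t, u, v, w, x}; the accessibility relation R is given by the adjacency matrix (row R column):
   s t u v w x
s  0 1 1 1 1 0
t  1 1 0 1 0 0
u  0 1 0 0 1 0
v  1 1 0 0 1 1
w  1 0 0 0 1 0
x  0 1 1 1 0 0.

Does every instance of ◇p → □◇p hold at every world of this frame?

No

The schema 5 characterises exactly the Euclidean frames.
Euclidean: no — s R t and s R u, but not t R u.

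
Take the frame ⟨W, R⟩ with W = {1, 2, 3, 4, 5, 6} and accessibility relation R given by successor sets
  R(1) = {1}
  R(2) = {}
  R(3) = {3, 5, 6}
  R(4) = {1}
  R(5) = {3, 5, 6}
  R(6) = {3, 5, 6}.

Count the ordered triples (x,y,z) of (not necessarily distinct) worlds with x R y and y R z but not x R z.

R is transitive; there are no such tuples.

0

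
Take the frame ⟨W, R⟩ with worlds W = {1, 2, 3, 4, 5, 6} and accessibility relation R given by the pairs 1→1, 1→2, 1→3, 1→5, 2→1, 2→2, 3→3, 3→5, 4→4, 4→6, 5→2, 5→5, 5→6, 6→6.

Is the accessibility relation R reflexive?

Yes

Reflexive: yes — every world is R-related to itself.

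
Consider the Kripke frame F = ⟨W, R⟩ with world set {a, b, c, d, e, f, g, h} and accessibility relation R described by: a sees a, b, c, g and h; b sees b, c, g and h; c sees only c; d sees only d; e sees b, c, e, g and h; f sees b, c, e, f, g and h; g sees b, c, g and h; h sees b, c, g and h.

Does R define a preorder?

Reflexive: yes — every world is R-related to itself.
Transitive: yes — every two-step R-path is closed by a direct edge.
So R is a preorder.

Yes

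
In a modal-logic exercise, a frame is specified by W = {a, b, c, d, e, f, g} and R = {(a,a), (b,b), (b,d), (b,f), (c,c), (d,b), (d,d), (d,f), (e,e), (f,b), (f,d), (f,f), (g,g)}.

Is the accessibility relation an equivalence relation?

Yes

Reflexive: yes — every world is R-related to itself.
Symmetric: yes — every pair in R has its reverse in R.
Transitive: yes — every two-step R-path is closed by a direct edge.
So R is an equivalence relation.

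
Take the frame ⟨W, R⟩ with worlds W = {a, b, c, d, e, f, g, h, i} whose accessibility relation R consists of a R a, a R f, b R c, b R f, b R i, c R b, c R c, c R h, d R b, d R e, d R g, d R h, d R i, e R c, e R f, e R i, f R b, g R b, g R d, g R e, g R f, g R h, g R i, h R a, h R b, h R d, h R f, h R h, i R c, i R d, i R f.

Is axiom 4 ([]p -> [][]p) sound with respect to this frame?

The schema 4 characterises exactly the transitive frames.
Transitive: no — a R f and f R b, but not a R b.

No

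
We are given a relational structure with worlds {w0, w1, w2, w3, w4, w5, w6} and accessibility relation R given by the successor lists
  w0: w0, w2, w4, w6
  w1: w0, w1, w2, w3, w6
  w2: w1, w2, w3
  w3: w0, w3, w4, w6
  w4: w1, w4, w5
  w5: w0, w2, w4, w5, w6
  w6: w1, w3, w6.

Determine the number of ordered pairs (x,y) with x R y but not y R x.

12

Enumerating: (w0,w2), (w0,w4), (w0,w6), (w1,w0), (w1,w3), (w2,w3), (w3,w0), (w3,w4), (w4,w1), (w5,w0), (w5,w2), (w5,w6).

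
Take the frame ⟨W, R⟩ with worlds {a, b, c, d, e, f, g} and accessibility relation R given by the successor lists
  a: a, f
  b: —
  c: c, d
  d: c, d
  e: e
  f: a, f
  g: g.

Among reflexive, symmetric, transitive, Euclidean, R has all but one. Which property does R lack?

reflexive

Reflexive: no — b is not related to itself.
Symmetric: yes — every pair in R has its reverse in R.
Transitive: yes — every two-step R-path is closed by a direct edge.
Euclidean: yes — any two successors of a common world are R-related.
Only reflexive fails.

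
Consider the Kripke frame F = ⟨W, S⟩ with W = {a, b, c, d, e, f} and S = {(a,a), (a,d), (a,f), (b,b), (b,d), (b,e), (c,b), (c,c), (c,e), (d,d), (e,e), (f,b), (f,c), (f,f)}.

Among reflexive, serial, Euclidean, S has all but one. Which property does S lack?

Reflexive: yes — every world is S-related to itself.
Serial: yes — every world has a successor (e.g. a S a).
Euclidean: no — a S d and a S f, but not d S f.
Only Euclidean fails.

Euclidean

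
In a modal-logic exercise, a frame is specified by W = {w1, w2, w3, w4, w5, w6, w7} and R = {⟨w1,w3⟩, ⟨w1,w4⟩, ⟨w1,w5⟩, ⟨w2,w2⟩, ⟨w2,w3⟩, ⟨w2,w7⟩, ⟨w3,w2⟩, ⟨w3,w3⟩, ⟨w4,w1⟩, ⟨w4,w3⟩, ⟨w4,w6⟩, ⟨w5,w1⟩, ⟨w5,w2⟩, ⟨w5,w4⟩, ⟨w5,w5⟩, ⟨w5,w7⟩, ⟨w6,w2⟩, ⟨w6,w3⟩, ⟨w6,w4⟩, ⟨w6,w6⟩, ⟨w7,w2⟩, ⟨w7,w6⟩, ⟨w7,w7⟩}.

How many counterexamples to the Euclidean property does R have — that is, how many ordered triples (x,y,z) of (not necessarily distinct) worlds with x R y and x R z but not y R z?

33

Enumerating: (w1,w3,w4), (w1,w3,w5), (w1,w4,w4), (w1,w4,w5), (w1,w5,w3), (w2,w3,w7), (w2,w7,w3), (w4,w1,w1), (w4,w1,w6), (w4,w3,w1), (w4,w3,w6), (w4,w6,w1), … and 21 more.
Total: 33.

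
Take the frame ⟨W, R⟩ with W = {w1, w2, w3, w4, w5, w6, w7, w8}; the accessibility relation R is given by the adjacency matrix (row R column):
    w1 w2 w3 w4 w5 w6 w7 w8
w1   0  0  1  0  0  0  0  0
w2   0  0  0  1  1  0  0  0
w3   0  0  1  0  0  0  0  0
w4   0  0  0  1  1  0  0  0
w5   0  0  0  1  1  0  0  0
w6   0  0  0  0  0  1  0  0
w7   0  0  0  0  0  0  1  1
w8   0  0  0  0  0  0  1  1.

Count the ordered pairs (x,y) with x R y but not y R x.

Enumerating: (w1,w3), (w2,w4), (w2,w5).

3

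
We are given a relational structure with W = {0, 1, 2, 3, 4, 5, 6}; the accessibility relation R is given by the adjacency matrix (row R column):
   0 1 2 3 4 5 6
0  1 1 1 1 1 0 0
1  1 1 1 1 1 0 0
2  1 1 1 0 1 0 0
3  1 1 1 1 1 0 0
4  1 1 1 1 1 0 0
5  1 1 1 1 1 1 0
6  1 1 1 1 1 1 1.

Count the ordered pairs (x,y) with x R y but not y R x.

12

Enumerating: (3,2), (5,0), (5,1), (5,2), (5,3), (5,4), (6,0), (6,1), (6,2), (6,3), (6,4), (6,5).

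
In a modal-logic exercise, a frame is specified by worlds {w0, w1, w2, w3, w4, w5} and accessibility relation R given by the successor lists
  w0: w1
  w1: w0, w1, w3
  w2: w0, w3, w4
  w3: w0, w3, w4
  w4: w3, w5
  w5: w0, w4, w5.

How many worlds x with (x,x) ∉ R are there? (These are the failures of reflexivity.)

3

Enumerating: w0, w2, w4.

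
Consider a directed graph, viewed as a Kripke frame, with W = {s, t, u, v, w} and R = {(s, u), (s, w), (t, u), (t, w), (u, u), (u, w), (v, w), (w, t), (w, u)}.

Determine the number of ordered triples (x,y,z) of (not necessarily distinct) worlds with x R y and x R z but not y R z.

6

Enumerating: (s,w,w), (t,w,w), (u,w,w), (v,w,w), (w,t,t), (w,u,t).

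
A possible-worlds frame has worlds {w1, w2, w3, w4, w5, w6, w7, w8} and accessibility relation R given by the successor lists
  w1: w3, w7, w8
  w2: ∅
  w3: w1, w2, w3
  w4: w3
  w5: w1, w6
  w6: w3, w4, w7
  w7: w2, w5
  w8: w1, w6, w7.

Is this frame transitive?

No

Transitive: no — w1 R w3 and w3 R w2, but not w1 R w2.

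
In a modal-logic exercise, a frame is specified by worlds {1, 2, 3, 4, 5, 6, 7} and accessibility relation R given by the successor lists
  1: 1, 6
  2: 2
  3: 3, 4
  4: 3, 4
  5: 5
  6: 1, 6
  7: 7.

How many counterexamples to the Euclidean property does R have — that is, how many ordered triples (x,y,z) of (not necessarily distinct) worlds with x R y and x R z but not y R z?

R is Euclidean; there are no such tuples.

0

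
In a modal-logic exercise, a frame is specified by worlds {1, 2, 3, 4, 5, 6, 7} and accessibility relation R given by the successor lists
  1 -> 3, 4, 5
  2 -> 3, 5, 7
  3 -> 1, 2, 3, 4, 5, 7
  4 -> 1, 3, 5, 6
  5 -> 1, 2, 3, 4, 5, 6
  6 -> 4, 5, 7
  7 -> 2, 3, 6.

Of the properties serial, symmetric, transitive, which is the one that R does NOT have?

transitive

Serial: yes — every world has a successor (e.g. 1 R 3).
Symmetric: yes — every pair in R has its reverse in R.
Transitive: no — 1 R 3 and 3 R 2, but not 1 R 2.
Only transitive fails.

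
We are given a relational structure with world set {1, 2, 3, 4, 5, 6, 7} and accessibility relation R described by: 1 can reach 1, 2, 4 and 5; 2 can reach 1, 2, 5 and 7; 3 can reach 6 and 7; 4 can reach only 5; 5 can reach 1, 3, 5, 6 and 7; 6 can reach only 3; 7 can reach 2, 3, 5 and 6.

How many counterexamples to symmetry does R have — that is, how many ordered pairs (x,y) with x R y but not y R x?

6

Enumerating: (1,4), (2,5), (4,5), (5,3), (5,6), (7,6).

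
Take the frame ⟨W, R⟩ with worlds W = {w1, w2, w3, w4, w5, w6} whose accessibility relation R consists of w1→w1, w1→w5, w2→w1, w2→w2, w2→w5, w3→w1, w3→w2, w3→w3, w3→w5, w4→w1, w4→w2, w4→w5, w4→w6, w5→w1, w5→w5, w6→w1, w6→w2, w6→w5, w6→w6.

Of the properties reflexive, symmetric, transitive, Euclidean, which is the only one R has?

Reflexive: no — w4 is not related to itself.
Symmetric: no — w2 R w1 but not w1 R w2.
Transitive: yes — every two-step R-path is closed by a direct edge.
Euclidean: no — w3 R w1 and w3 R w2, but not w1 R w2.
Only transitive holds.

transitive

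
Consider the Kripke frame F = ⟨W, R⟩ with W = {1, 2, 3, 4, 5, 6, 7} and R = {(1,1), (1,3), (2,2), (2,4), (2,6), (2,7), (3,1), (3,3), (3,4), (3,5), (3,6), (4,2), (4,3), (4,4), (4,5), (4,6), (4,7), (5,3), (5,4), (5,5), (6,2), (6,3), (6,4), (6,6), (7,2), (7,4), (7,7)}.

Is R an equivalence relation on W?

Reflexive: yes — every world is R-related to itself.
Symmetric: yes — every pair in R has its reverse in R.
Transitive: no — 1 R 3 and 3 R 4, but not 1 R 4.
So R is not an equivalence relation.

No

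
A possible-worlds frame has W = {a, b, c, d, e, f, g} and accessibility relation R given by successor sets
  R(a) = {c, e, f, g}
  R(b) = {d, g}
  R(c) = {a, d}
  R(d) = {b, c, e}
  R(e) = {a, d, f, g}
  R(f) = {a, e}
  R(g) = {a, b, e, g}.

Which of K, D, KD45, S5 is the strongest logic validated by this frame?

Serial (axiom D): yes — every world has a successor (e.g. a R c).
Euclidean (axiom 5): no — a R c and a R e, but not c R e.
Transitive (axiom 4): no — a R c and c R d, but not a R d.
Reflexive (axiom T): no — a is not related to itself.
So F validates K, D; KD45 would additionally require R to be Euclidean and transitive. The strongest is D.

D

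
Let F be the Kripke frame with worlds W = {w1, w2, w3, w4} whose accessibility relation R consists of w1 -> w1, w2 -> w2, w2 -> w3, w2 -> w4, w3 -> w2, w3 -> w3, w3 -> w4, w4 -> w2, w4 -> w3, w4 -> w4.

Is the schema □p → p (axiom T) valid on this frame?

By correspondence theory, T is valid on a frame iff R is reflexive.
Reflexive: yes — every world is R-related to itself.

Yes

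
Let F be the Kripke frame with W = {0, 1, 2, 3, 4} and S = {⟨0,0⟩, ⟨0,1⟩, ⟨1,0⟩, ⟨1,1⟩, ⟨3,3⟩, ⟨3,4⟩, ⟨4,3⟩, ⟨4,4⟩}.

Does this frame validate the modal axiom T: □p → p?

No

Axiom T corresponds to the accessibility relation being reflexive.
Reflexive: no — 2 is not related to itself.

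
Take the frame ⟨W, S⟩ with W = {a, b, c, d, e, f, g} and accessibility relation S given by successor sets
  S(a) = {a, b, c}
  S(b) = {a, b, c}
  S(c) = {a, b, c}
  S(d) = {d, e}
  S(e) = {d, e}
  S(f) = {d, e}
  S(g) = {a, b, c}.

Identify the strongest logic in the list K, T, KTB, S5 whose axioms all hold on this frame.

Reflexive (axiom T): no — f is not related to itself.
Symmetric (axiom B): no — f S d but not d S f.
Euclidean (axiom 5): yes — any two successors of a common world are S-related.
So F validates K; T would additionally require S to be reflexive. The strongest is K.

K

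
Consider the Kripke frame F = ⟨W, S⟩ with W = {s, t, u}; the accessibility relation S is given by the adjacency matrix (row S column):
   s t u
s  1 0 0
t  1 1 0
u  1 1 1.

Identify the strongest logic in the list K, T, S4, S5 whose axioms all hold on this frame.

Reflexive (axiom T): yes — every world is S-related to itself.
Transitive (axiom 4): yes — every two-step S-path is closed by a direct edge.
Euclidean (axiom 5): no — u S s and u S t, but not s S t.
So F validates K, T, S4; S5 would additionally require S to be Euclidean. The strongest is S4.

S4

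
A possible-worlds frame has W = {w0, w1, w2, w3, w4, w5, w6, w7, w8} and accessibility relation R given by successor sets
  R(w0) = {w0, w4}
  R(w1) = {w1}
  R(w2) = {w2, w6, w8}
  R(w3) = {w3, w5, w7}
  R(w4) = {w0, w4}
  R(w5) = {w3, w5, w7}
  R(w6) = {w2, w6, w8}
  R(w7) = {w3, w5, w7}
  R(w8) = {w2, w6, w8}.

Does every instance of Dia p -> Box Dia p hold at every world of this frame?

Yes

The schema 5 characterises exactly the Euclidean frames.
Euclidean: yes — any two successors of a common world are R-related.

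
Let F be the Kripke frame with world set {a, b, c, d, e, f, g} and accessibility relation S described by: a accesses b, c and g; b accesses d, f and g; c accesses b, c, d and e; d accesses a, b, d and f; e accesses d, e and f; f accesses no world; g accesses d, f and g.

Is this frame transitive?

No

Transitive: no — a S b and b S d, but not a S d.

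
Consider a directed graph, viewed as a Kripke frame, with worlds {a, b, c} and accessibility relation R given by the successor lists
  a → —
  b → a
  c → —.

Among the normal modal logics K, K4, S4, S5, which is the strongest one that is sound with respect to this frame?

Transitive (axiom 4): yes — every two-step R-path is closed by a direct edge.
Reflexive (axiom T): no — a is not related to itself.
Euclidean (axiom 5): no — b R a and b R a, but not a R a.
So F validates K, K4; S4 would additionally require R to be reflexive. The strongest is K4.

K4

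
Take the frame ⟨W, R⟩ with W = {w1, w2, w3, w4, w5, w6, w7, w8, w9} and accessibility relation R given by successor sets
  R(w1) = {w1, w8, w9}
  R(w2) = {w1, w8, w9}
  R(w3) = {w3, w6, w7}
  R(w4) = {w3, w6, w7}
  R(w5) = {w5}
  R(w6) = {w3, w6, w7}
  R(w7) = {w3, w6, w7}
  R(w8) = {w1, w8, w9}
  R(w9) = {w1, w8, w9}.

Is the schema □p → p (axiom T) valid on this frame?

No

By correspondence theory, T is valid on a frame iff R is reflexive.
Reflexive: no — w2 is not related to itself.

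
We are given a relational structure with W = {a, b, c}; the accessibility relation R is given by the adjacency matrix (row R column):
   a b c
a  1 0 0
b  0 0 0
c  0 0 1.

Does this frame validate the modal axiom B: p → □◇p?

By correspondence theory, B is valid on a frame iff R is symmetric.
Symmetric: yes — every pair in R has its reverse in R.

Yes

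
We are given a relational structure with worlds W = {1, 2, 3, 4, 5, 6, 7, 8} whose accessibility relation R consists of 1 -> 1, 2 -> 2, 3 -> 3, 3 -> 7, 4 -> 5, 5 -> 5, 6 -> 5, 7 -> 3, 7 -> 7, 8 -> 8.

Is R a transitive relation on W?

Transitive: yes — every two-step R-path is closed by a direct edge.

Yes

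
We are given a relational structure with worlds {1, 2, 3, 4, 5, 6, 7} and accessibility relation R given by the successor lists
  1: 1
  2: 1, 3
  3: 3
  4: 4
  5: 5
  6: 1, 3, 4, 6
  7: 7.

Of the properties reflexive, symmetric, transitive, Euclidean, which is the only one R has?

transitive

Reflexive: no — 2 is not related to itself.
Symmetric: no — 2 R 1 but not 1 R 2.
Transitive: yes — every two-step R-path is closed by a direct edge.
Euclidean: no — 2 R 1 and 2 R 3, but not 1 R 3.
Only transitive holds.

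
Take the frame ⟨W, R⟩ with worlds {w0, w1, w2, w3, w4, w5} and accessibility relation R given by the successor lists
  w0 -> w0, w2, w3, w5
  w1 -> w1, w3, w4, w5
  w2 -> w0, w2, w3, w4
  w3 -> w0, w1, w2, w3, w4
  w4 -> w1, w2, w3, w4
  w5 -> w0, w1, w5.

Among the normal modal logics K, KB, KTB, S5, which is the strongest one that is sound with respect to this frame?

KTB

Symmetric (axiom B): yes — every pair in R has its reverse in R.
Reflexive (axiom T): yes — every world is R-related to itself.
Euclidean (axiom 5): no — w0 R w2 and w0 R w5, but not w2 R w5.
So F validates K, KB, KTB; S5 would additionally require R to be Euclidean. The strongest is KTB.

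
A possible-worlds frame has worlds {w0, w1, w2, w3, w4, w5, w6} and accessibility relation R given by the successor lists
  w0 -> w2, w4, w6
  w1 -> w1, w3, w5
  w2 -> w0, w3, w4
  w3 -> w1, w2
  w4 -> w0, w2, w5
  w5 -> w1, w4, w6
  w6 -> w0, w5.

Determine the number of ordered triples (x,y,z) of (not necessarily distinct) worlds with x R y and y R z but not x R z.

40

Enumerating: (w0,w2,w0), (w0,w2,w3), (w0,w4,w0), (w0,w4,w5), (w0,w6,w0), (w0,w6,w5), (w1,w3,w2), (w1,w5,w4), (w1,w5,w6), (w2,w0,w2), (w2,w0,w6), (w2,w3,w1), … and 28 more.
Total: 40.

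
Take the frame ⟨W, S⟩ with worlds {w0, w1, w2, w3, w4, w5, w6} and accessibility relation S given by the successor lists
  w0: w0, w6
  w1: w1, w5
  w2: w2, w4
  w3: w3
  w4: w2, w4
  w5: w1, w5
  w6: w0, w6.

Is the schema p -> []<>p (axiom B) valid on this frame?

The schema B characterises exactly the symmetric frames.
Symmetric: yes — every pair in S has its reverse in S.

Yes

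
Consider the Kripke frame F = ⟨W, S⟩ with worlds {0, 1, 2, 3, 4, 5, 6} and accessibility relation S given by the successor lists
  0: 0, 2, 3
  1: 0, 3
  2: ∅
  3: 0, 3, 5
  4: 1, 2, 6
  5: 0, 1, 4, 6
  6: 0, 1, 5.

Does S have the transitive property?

Transitive: no — 0 S 3 and 3 S 5, but not 0 S 5.

No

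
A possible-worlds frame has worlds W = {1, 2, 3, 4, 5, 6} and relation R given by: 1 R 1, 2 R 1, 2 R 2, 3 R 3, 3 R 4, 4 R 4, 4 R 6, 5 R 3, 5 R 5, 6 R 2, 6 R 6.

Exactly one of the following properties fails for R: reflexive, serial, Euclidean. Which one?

Reflexive: yes — every world is R-related to itself.
Serial: yes — every world has a successor (e.g. 1 R 1).
Euclidean: no — 2 R 1 and 2 R 2, but not 1 R 2.
Only Euclidean fails.

Euclidean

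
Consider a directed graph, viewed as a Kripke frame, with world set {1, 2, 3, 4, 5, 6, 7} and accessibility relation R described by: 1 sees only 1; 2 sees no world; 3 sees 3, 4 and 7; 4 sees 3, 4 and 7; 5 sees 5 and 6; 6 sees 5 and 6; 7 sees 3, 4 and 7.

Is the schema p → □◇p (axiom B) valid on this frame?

By correspondence theory, B is valid on a frame iff R is symmetric.
Symmetric: yes — every pair in R has its reverse in R.

Yes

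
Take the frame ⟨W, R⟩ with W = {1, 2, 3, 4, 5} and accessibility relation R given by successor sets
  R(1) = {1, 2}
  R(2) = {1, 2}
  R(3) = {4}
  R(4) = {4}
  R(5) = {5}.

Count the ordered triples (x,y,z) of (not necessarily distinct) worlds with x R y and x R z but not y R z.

R is Euclidean; there are no such tuples.

0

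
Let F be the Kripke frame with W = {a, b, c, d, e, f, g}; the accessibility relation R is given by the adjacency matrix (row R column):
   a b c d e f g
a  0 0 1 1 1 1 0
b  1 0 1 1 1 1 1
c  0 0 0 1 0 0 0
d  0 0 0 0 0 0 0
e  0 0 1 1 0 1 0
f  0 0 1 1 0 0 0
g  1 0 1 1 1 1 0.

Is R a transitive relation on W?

Yes

Transitive: yes — every two-step R-path is closed by a direct edge.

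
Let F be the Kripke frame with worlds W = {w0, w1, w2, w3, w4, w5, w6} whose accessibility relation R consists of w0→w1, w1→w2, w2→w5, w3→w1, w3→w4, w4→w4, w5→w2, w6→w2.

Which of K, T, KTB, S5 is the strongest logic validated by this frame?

K

Reflexive (axiom T): no — w0 is not related to itself.
Symmetric (axiom B): no — w0 R w1 but not w1 R w0.
Euclidean (axiom 5): no — w3 R w1 and w3 R w4, but not w1 R w4.
So F validates K; T would additionally require R to be reflexive. The strongest is K.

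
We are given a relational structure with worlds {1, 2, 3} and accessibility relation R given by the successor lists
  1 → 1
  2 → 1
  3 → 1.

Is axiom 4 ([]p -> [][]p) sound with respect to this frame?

The schema 4 characterises exactly the transitive frames.
Transitive: yes — every two-step R-path is closed by a direct edge.

Yes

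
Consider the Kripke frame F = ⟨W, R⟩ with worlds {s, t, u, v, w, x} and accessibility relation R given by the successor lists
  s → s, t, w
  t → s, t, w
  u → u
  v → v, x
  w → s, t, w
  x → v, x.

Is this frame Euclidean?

Yes

Euclidean: yes — any two successors of a common world are R-related.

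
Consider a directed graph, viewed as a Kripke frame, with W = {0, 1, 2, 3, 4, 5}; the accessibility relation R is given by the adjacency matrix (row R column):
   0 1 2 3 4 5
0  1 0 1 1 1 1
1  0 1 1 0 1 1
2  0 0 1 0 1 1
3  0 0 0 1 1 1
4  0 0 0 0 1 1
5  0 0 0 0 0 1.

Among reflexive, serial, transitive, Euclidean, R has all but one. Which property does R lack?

Euclidean

Reflexive: yes — every world is R-related to itself.
Serial: yes — every world has a successor (e.g. 0 R 0).
Transitive: yes — every two-step R-path is closed by a direct edge.
Euclidean: no — 0 R 2 and 0 R 3, but not 2 R 3.
Only Euclidean fails.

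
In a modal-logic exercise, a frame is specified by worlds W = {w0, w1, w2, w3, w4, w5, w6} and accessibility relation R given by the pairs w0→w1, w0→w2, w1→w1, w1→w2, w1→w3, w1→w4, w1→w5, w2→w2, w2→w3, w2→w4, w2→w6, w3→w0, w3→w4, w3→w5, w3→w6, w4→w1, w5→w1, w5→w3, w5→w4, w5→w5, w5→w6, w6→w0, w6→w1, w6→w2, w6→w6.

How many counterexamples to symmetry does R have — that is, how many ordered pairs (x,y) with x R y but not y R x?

13

Enumerating: (w0,w1), (w0,w2), (w1,w2), (w1,w3), (w2,w3), (w2,w4), (w3,w0), (w3,w4), (w3,w6), (w5,w4), (w5,w6), (w6,w0), (w6,w1).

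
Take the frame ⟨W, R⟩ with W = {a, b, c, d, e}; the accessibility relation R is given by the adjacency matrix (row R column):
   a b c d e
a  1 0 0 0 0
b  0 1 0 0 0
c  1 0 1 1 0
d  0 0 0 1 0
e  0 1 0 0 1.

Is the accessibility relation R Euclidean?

No

Euclidean: no — c R a and c R d, but not a R d.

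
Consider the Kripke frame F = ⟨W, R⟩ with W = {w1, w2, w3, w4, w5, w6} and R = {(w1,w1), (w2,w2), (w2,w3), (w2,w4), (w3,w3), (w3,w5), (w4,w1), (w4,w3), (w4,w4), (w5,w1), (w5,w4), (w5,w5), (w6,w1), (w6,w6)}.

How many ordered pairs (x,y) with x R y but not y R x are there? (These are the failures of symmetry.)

8

Enumerating: (w2,w3), (w2,w4), (w3,w5), (w4,w1), (w4,w3), (w5,w1), (w5,w4), (w6,w1).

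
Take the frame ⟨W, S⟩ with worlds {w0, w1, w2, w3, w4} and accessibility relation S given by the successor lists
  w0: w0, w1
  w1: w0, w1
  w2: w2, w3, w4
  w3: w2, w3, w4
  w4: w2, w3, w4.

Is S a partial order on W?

Reflexive: yes — every world is S-related to itself.
Transitive: yes — every two-step S-path is closed by a direct edge.
Antisymmetric: no — w0 S w1 and w1 S w0 with w0 ≠ w1.
So S is not a partial order.

No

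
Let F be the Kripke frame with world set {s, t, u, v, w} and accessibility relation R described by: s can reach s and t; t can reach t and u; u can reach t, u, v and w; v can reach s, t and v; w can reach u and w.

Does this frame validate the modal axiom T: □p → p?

By correspondence theory, T is valid on a frame iff R is reflexive.
Reflexive: yes — every world is R-related to itself.

Yes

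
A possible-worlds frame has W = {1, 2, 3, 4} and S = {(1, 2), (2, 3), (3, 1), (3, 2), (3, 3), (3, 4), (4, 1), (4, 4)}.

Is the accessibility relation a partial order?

Reflexive: no — 1 is not related to itself.
Transitive: no — 1 S 2 and 2 S 3, but not 1 S 3.
Antisymmetric: no — 2 S 3 and 3 S 2 with 2 ≠ 3.
So S is not a partial order.

No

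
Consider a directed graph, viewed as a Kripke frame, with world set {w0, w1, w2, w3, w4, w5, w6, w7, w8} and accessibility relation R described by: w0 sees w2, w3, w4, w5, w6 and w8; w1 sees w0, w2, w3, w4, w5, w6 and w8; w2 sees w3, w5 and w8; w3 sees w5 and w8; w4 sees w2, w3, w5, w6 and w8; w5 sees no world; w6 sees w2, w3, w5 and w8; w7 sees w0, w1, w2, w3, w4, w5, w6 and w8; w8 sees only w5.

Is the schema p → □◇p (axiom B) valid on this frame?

By correspondence theory, B is valid on a frame iff R is symmetric.
Symmetric: no — w0 R w2 but not w2 R w0.

No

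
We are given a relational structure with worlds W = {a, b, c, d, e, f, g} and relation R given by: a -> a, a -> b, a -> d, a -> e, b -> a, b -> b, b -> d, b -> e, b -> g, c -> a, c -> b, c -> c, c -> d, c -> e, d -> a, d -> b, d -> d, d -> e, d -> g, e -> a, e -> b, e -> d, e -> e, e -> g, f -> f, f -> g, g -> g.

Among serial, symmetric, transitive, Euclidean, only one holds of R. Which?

serial

Serial: yes — every world has a successor (e.g. a R a).
Symmetric: no — b R g but not g R b.
Transitive: no — a R b and b R g, but not a R g.
Euclidean: no — b R a and b R g, but not a R g.
Only serial holds.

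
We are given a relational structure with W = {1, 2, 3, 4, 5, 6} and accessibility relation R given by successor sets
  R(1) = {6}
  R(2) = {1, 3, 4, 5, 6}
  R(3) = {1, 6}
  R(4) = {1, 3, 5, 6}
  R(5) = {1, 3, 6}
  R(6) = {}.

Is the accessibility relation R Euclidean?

No

Euclidean: no — 2 R 1 and 2 R 3, but not 1 R 3.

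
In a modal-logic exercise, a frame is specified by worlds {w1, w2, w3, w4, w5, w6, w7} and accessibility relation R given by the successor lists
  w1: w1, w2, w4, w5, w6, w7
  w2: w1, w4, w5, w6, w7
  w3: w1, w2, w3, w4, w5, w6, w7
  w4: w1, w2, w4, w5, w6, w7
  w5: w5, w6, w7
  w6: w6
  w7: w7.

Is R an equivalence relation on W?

No

Reflexive: no — w2 is not related to itself.
Symmetric: no — w1 R w5 but not w5 R w1.
Transitive: no — w2 R w1 and w1 R w2, but not w2 R w2.
So R is not an equivalence relation.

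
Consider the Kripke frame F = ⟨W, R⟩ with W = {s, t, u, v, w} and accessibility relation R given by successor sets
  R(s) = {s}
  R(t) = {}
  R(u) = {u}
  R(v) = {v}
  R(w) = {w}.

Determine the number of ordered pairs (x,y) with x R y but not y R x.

R is symmetric; there are no such tuples.

0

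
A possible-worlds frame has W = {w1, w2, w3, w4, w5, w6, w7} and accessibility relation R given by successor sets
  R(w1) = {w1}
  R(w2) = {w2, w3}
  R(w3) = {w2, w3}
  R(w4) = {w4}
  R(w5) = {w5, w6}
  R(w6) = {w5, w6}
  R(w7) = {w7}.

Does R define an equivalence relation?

Yes

Reflexive: yes — every world is R-related to itself.
Symmetric: yes — every pair in R has its reverse in R.
Transitive: yes — every two-step R-path is closed by a direct edge.
So R is an equivalence relation.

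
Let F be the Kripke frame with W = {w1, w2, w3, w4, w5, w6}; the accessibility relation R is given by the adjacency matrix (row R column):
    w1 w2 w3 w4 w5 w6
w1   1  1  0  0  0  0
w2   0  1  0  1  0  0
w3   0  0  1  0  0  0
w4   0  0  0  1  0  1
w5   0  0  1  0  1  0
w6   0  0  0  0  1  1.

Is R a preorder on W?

No

Reflexive: yes — every world is R-related to itself.
Transitive: no — w1 R w2 and w2 R w4, but not w1 R w4.
So R is not a preorder.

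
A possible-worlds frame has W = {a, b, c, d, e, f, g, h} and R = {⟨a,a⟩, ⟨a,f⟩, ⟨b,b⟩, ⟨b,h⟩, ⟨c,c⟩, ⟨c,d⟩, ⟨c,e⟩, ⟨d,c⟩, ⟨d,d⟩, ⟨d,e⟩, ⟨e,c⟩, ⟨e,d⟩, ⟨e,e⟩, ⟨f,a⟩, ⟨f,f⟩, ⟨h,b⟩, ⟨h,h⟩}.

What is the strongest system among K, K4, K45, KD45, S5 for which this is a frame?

K45

Transitive (axiom 4): yes — every two-step R-path is closed by a direct edge.
Euclidean (axiom 5): yes — any two successors of a common world are R-related.
Serial (axiom D): no — g has no R-successor.
Reflexive (axiom T): no — g is not related to itself.
So F validates K, K4, K45; KD45 would additionally require R to be serial. The strongest is K45.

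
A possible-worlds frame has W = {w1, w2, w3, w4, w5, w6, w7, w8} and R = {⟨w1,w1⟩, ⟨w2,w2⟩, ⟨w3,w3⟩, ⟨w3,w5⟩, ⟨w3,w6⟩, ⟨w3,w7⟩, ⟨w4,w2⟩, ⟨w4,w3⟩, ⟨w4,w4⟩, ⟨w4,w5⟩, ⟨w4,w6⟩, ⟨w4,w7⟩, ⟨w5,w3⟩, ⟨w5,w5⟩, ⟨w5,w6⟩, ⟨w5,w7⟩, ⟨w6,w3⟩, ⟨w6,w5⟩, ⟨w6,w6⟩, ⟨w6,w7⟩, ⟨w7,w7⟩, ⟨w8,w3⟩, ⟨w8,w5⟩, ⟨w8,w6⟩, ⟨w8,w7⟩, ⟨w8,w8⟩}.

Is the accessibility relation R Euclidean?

No

Euclidean: no — w3 R w7 and w3 R w5, but not w7 R w5.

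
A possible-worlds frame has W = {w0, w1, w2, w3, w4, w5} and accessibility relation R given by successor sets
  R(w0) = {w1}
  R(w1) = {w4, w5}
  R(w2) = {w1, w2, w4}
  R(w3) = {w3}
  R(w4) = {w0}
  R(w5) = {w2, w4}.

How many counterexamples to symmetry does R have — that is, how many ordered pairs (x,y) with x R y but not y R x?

Enumerating: (w0,w1), (w1,w4), (w1,w5), (w2,w1), (w2,w4), (w4,w0), (w5,w2), (w5,w4).

8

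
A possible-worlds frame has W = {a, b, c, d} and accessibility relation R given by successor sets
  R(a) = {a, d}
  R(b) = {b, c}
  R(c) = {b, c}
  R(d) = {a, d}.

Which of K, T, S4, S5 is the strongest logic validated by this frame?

S5

Reflexive (axiom T): yes — every world is R-related to itself.
Transitive (axiom 4): yes — every two-step R-path is closed by a direct edge.
Euclidean (axiom 5): yes — any two successors of a common world are R-related.
So F validates K, T, S4, S5. The strongest is S5.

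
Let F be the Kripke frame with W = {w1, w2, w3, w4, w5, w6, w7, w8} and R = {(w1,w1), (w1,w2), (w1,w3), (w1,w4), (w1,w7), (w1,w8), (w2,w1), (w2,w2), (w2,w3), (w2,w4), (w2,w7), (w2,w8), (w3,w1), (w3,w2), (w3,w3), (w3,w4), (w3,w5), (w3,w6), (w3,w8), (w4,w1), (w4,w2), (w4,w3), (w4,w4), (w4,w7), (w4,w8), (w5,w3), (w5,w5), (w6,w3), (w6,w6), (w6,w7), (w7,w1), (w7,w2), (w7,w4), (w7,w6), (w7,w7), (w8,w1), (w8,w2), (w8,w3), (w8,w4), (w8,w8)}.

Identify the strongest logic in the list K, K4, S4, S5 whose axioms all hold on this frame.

Transitive (axiom 4): no — w1 R w3 and w3 R w5, but not w1 R w5.
Reflexive (axiom T): yes — every world is R-related to itself.
Euclidean (axiom 5): no — w1 R w3 and w1 R w7, but not w3 R w7.
So F validates K; K4 would additionally require R to be transitive. The strongest is K.

K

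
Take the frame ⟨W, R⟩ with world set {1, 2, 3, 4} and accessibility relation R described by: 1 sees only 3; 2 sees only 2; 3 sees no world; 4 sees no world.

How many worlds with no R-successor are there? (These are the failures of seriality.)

2

Enumerating: 3, 4.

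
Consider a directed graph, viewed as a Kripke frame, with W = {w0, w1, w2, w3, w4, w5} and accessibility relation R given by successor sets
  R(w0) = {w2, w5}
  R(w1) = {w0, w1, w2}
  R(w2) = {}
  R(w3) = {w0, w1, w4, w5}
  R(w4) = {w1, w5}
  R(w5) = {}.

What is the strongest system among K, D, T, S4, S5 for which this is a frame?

K

Serial (axiom D): no — w2 has no R-successor.
Reflexive (axiom T): no — w0 is not related to itself.
Transitive (axiom 4): no — w1 R w0 and w0 R w5, but not w1 R w5.
Euclidean (axiom 5): no — w0 R w2 and w0 R w5, but not w2 R w5.
So F validates K; D would additionally require R to be serial. The strongest is K.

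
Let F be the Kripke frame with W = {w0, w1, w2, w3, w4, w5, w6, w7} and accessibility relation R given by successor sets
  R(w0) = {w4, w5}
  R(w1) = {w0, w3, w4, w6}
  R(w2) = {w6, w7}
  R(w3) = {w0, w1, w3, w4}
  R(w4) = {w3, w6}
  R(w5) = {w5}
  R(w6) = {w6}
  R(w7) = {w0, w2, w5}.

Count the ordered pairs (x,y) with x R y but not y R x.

Enumerating: (w0,w4), (w0,w5), (w1,w0), (w1,w4), (w1,w6), (w2,w6), (w3,w0), (w4,w6), (w7,w0), (w7,w5).

10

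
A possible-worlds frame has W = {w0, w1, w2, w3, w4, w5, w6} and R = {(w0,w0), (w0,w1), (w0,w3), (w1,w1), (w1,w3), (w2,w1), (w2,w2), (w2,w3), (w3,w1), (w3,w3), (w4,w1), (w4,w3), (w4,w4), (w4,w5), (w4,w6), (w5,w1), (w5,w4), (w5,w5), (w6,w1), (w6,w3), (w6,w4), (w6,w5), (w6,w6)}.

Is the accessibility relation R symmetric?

No

Symmetric: no — w0 R w1 but not w1 R w0.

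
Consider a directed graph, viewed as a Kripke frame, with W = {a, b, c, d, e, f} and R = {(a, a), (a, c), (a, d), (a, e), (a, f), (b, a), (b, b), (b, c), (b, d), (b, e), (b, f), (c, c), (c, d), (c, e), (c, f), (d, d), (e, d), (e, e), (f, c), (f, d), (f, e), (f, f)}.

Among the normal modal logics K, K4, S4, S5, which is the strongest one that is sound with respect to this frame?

S4

Transitive (axiom 4): yes — every two-step R-path is closed by a direct edge.
Reflexive (axiom T): yes — every world is R-related to itself.
Euclidean (axiom 5): no — a R d and a R c, but not d R c.
So F validates K, K4, S4; S5 would additionally require R to be Euclidean. The strongest is S4.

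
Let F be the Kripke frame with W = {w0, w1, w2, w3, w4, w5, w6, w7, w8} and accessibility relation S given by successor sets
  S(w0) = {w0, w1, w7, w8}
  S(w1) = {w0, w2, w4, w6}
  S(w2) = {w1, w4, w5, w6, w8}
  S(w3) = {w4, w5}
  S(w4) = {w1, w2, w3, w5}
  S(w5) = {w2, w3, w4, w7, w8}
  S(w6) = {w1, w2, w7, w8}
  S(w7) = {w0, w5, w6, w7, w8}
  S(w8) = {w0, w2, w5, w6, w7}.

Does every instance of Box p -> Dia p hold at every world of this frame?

By correspondence theory, D is valid on a frame iff S is serial.
Serial: yes — every world has a successor (e.g. w0 S w0).

Yes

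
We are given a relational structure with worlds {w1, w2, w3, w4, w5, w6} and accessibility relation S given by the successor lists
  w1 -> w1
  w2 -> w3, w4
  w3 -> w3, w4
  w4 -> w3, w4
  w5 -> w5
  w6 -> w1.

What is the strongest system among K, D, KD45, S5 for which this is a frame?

Serial (axiom D): yes — every world has a successor (e.g. w1 S w1).
Euclidean (axiom 5): yes — any two successors of a common world are S-related.
Transitive (axiom 4): yes — every two-step S-path is closed by a direct edge.
Reflexive (axiom T): no — w2 is not related to itself.
So F validates K, D, KD45; S5 would additionally require S to be reflexive. The strongest is KD45.

KD45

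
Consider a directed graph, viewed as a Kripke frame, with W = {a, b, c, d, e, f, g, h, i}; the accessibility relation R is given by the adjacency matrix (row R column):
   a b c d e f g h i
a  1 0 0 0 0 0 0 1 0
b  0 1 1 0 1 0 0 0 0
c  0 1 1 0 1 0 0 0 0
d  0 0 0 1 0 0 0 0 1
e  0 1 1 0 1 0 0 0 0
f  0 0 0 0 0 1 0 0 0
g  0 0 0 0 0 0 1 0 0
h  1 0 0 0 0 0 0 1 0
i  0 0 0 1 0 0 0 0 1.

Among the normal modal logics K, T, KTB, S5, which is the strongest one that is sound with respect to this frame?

S5

Reflexive (axiom T): yes — every world is R-related to itself.
Symmetric (axiom B): yes — every pair in R has its reverse in R.
Euclidean (axiom 5): yes — any two successors of a common world are R-related.
So F validates K, T, KTB, S5. The strongest is S5.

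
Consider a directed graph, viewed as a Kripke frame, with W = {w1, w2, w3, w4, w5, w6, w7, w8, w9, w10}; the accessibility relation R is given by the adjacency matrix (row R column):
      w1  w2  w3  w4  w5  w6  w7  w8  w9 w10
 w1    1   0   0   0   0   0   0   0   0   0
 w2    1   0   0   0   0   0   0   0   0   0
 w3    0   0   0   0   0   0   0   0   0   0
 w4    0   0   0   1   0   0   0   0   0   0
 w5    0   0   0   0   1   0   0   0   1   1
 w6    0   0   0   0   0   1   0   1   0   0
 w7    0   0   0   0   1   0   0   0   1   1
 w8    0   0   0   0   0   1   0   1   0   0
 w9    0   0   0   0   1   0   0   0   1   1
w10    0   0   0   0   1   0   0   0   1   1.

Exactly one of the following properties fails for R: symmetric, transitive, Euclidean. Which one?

symmetric

Symmetric: no — w2 R w1 but not w1 R w2.
Transitive: yes — every two-step R-path is closed by a direct edge.
Euclidean: yes — any two successors of a common world are R-related.
Only symmetric fails.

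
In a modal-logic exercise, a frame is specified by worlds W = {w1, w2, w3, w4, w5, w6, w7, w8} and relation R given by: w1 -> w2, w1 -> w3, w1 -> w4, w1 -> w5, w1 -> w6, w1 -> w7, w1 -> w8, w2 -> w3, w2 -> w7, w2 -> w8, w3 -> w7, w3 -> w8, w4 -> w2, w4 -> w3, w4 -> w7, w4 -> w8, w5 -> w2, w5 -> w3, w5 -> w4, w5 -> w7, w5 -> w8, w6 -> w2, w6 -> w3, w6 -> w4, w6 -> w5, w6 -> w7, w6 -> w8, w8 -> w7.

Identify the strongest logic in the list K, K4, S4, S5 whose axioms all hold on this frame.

Transitive (axiom 4): yes — every two-step R-path is closed by a direct edge.
Reflexive (axiom T): no — w1 is not related to itself.
Euclidean (axiom 5): no — w1 R w2 and w1 R w4, but not w2 R w4.
So F validates K, K4; S4 would additionally require R to be reflexive. The strongest is K4.

K4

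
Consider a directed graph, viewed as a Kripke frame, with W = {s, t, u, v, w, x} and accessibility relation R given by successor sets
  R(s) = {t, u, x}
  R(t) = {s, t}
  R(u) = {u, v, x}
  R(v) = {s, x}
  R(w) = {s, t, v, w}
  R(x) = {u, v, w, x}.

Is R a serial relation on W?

Yes

Serial: yes — every world has a successor (e.g. s R t).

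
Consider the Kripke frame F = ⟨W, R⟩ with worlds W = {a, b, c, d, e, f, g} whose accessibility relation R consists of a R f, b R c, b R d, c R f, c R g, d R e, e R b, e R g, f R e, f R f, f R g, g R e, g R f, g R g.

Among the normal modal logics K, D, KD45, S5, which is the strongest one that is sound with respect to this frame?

Serial (axiom D): yes — every world has a successor (e.g. a R f).
Euclidean (axiom 5): no — b R c and b R d, but not c R d.
Transitive (axiom 4): no — a R f and f R e, but not a R e.
Reflexive (axiom T): no — a is not related to itself.
So F validates K, D; KD45 would additionally require R to be Euclidean and transitive. The strongest is D.

D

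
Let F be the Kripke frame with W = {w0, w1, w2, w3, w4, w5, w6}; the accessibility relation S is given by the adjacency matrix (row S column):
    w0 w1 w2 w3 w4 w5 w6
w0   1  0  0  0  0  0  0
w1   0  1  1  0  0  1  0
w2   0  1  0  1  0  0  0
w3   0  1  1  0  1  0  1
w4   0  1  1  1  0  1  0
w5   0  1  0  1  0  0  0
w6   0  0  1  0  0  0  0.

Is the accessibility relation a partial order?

No

Reflexive: no — w2 is not related to itself.
Transitive: no — w1 S w2 and w2 S w3, but not w1 S w3.
Antisymmetric: no — w1 S w2 and w2 S w1 with w1 ≠ w2.
So S is not a partial order.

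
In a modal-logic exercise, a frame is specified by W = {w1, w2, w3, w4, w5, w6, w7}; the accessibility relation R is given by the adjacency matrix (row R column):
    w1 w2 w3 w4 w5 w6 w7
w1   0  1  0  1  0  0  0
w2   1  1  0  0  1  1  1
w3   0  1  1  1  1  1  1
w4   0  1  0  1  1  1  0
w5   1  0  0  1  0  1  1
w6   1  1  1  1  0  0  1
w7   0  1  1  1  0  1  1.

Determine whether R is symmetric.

No

Symmetric: no — w1 R w4 but not w4 R w1.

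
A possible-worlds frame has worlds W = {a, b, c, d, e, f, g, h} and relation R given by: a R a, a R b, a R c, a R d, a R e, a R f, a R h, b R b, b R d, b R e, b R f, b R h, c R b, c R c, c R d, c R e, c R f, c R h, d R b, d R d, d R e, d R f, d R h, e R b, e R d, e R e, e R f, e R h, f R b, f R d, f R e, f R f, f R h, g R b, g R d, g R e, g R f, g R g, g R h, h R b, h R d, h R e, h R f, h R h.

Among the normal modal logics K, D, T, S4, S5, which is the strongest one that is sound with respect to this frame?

S4

Serial (axiom D): yes — every world has a successor (e.g. a R a).
Reflexive (axiom T): yes — every world is R-related to itself.
Transitive (axiom 4): yes — every two-step R-path is closed by a direct edge.
Euclidean (axiom 5): no — a R b and a R c, but not b R c.
So F validates K, D, T, S4; S5 would additionally require R to be Euclidean. The strongest is S4.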